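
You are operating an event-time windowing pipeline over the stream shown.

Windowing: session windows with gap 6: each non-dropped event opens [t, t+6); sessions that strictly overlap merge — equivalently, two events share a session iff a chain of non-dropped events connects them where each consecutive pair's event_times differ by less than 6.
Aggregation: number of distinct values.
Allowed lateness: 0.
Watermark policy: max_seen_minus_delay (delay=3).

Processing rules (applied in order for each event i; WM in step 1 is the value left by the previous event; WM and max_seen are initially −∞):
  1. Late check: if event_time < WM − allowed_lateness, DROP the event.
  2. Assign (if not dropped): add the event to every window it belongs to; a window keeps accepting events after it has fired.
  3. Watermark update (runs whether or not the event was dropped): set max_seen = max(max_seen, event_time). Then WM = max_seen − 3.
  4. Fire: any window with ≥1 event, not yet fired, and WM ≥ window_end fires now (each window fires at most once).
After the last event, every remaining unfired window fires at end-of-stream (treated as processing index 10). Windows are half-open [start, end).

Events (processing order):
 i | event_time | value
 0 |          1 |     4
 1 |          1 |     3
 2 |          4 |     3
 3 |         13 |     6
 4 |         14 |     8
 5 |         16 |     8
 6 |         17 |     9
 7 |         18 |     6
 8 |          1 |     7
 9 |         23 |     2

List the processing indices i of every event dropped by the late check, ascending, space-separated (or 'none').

8

i=0 t=1 v=4: → [1,7); WM=-2
i=1 t=1 v=3: → [1,7); WM=-2
i=2 t=4 v=3: → [1,10); WM=1
i=3 t=13 v=6: → [13,19); WM=10
i=4 t=14 v=8: → [13,20); WM=11
i=5 t=16 v=8: → [13,22); WM=13
i=6 t=17 v=9: → [13,23); WM=14
i=7 t=18 v=6: → [13,24); WM=15
i=8 t=1 v=7: DROP (t<15-0); WM=15
i=9 t=23 v=2: → [13,29); WM=20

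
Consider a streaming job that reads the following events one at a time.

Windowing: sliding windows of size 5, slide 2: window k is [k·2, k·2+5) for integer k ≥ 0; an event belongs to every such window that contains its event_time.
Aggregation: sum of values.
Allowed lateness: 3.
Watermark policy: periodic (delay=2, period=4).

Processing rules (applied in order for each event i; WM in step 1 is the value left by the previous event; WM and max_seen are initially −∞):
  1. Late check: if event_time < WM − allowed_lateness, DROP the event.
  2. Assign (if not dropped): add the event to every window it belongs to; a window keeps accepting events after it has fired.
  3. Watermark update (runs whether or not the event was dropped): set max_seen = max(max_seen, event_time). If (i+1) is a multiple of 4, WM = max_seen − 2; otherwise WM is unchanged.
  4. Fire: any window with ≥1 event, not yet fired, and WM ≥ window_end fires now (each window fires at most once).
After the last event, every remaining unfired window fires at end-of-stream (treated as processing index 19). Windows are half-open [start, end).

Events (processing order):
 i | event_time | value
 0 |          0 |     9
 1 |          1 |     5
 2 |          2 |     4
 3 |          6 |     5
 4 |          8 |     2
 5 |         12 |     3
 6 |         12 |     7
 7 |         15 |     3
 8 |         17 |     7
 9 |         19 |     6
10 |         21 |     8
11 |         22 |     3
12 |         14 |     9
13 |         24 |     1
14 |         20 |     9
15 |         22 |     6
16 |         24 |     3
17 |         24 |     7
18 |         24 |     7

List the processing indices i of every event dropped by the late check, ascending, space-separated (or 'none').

i=0 t=0 v=9: → [0,5); WM=−∞
i=1 t=1 v=5: → [0,5); WM=−∞
i=2 t=2 v=4: → [2,7),[0,5); WM=−∞
i=3 t=6 v=5: → [6,11),[4,9),[2,7); WM=4
i=4 t=8 v=2: → [8,13),[6,11),[4,9); WM=4
i=5 t=12 v=3: → [12,17),[10,15),[8,13); WM=4
i=6 t=12 v=7: → [12,17),[10,15),[8,13); WM=4
i=7 t=15 v=3: → [14,19),[12,17); WM=13; [0,5) fires=18 [2,7) fires=9 [4,9) fires=7 [6,11) fires=7 [8,13) fires=12
i=8 t=17 v=7: → [16,21),[14,19); WM=13
i=9 t=19 v=6: → [18,23),[16,21); WM=13
i=10 t=21 v=8: → [20,25),[18,23); WM=13
i=11 t=22 v=3: → [22,27),[20,25),[18,23); WM=20; [10,15) fires=10 [12,17) fires=13 [14,19) fires=10
i=12 t=14 v=9: DROP (t<20-3); WM=20
i=13 t=24 v=1: → [24,29),[22,27),[20,25); WM=20
i=14 t=20 v=9: → [20,25),[18,23),[16,21); WM=20
i=15 t=22 v=6: → [22,27),[20,25),[18,23); WM=22; [16,21) fires=22
i=16 t=24 v=3: → [24,29),[22,27),[20,25); WM=22
i=17 t=24 v=7: → [24,29),[22,27),[20,25); WM=22
i=18 t=24 v=7: → [24,29),[22,27),[20,25); WM=22

12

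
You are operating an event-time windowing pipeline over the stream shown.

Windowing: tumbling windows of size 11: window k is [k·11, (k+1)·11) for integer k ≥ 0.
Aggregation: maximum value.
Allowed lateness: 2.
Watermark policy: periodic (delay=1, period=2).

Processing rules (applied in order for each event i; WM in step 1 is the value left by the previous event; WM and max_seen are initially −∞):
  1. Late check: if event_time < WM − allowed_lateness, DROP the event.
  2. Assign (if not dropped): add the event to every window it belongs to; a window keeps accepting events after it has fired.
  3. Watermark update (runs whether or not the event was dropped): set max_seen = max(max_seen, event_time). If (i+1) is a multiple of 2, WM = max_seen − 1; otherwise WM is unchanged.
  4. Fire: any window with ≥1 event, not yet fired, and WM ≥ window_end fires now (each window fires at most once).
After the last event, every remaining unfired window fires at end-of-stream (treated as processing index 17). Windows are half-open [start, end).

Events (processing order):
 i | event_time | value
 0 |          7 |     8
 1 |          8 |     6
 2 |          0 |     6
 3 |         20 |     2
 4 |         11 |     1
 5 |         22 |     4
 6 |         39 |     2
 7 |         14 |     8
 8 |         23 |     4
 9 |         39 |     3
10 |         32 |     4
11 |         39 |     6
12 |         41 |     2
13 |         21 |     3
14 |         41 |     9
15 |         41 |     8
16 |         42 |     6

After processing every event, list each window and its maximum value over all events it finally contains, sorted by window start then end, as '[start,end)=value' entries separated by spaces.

[0,11)=8 [11,22)=2 [22,33)=4 [33,44)=9

i=0 t=7 v=8: → [0,11); WM=−∞
i=1 t=8 v=6: → [0,11); WM=7
i=2 t=0 v=6: DROP (t<7-2); WM=7
i=3 t=20 v=2: → [11,22); WM=19; [0,11) fires=8
i=4 t=11 v=1: DROP (t<19-2); WM=19
i=5 t=22 v=4: → [22,33); WM=21
i=6 t=39 v=2: → [33,44); WM=21
i=7 t=14 v=8: DROP (t<21-2); WM=38; [11,22) fires=2 [22,33) fires=4
i=8 t=23 v=4: DROP (t<38-2); WM=38
i=9 t=39 v=3: → [33,44); WM=38
i=10 t=32 v=4: DROP (t<38-2); WM=38
i=11 t=39 v=6: → [33,44); WM=38
i=12 t=41 v=2: → [33,44); WM=38
i=13 t=21 v=3: DROP (t<38-2); WM=40
i=14 t=41 v=9: → [33,44); WM=40
i=15 t=41 v=8: → [33,44); WM=40
i=16 t=42 v=6: → [33,44); WM=40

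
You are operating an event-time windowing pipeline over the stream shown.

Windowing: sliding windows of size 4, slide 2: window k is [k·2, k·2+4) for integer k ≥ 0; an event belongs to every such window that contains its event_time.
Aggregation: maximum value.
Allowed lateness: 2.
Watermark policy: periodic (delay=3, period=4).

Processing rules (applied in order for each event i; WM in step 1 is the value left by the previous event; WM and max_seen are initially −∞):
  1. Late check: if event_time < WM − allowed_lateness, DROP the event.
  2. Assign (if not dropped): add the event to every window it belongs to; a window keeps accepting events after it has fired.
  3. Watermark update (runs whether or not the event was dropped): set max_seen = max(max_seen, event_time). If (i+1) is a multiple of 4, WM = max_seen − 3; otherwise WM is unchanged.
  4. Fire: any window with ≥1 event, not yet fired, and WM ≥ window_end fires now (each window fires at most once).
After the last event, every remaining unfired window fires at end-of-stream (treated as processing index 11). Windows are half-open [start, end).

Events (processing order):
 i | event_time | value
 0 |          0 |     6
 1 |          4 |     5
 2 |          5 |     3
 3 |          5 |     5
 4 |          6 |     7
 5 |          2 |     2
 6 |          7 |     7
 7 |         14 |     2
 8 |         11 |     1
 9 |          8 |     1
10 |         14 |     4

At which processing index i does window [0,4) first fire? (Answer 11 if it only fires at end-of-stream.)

7

i=0 t=0 v=6: → [0,4); WM=−∞
i=1 t=4 v=5: → [4,8),[2,6); WM=−∞
i=2 t=5 v=3: → [4,8),[2,6); WM=−∞
i=3 t=5 v=5: → [4,8),[2,6); WM=2
i=4 t=6 v=7: → [6,10),[4,8); WM=2
i=5 t=2 v=2: → [2,6),[0,4); WM=2
i=6 t=7 v=7: → [6,10),[4,8); WM=2
i=7 t=14 v=2: → [14,18),[12,16); WM=11; [0,4) fires=6 [2,6) fires=5 [4,8) fires=7 [6,10) fires=7
i=8 t=11 v=1: → [10,14),[8,12); WM=11
i=9 t=8 v=1: DROP (t<11-2); WM=11
i=10 t=14 v=4: → [14,18),[12,16); WM=11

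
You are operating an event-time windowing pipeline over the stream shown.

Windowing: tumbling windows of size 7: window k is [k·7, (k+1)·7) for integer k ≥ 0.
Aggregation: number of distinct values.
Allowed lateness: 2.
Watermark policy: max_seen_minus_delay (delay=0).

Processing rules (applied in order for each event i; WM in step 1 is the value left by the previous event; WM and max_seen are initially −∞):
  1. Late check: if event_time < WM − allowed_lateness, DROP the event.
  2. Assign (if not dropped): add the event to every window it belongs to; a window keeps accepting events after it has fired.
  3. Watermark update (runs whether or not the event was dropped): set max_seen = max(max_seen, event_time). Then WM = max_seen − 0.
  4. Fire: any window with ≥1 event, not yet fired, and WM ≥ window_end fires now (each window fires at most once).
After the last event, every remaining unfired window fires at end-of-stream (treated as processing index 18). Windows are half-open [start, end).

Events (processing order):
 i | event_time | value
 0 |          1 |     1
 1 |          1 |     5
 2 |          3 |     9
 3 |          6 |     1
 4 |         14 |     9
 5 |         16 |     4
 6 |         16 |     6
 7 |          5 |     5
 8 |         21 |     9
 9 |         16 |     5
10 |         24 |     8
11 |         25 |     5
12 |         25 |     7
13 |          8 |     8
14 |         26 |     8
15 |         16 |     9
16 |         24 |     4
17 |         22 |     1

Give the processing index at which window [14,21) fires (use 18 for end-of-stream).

8

i=0 t=1 v=1: → [0,7); WM=1
i=1 t=1 v=5: → [0,7); WM=1
i=2 t=3 v=9: → [0,7); WM=3
i=3 t=6 v=1: → [0,7); WM=6
i=4 t=14 v=9: → [14,21); WM=14; [0,7) fires=3
i=5 t=16 v=4: → [14,21); WM=16
i=6 t=16 v=6: → [14,21); WM=16
i=7 t=5 v=5: DROP (t<16-2); WM=16
i=8 t=21 v=9: → [21,28); WM=21; [14,21) fires=3
i=9 t=16 v=5: DROP (t<21-2); WM=21
i=10 t=24 v=8: → [21,28); WM=24
i=11 t=25 v=5: → [21,28); WM=25
i=12 t=25 v=7: → [21,28); WM=25
i=13 t=8 v=8: DROP (t<25-2); WM=25
i=14 t=26 v=8: → [21,28); WM=26
i=15 t=16 v=9: DROP (t<26-2); WM=26
i=16 t=24 v=4: → [21,28); WM=26
i=17 t=22 v=1: DROP (t<26-2); WM=26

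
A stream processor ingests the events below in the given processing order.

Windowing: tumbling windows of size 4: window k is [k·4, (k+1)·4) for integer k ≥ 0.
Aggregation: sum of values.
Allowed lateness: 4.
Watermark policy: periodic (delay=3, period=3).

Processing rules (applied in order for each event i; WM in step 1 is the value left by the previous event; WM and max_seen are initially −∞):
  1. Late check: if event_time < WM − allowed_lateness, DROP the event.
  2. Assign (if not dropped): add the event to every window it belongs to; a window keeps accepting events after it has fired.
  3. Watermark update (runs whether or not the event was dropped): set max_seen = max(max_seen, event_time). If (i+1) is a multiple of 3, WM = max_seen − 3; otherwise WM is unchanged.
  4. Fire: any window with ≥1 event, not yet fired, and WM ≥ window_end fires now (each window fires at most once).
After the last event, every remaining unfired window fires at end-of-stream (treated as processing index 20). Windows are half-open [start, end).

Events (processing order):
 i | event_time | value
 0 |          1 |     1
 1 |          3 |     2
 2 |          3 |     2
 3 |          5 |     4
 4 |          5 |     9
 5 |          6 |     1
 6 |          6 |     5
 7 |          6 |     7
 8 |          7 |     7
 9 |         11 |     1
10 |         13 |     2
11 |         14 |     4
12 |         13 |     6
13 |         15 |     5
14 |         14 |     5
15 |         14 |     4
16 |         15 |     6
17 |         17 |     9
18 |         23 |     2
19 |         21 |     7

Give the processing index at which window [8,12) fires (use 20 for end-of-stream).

i=0 t=1 v=1: → [0,4); WM=−∞
i=1 t=3 v=2: → [0,4); WM=−∞
i=2 t=3 v=2: → [0,4); WM=0
i=3 t=5 v=4: → [4,8); WM=0
i=4 t=5 v=9: → [4,8); WM=0
i=5 t=6 v=1: → [4,8); WM=3
i=6 t=6 v=5: → [4,8); WM=3
i=7 t=6 v=7: → [4,8); WM=3
i=8 t=7 v=7: → [4,8); WM=4; [0,4) fires=5
i=9 t=11 v=1: → [8,12); WM=4
i=10 t=13 v=2: → [12,16); WM=4
i=11 t=14 v=4: → [12,16); WM=11; [4,8) fires=33
i=12 t=13 v=6: → [12,16); WM=11
i=13 t=15 v=5: → [12,16); WM=11
i=14 t=14 v=5: → [12,16); WM=12; [8,12) fires=1
i=15 t=14 v=4: → [12,16); WM=12
i=16 t=15 v=6: → [12,16); WM=12
i=17 t=17 v=9: → [16,20); WM=14
i=18 t=23 v=2: → [20,24); WM=14
i=19 t=21 v=7: → [20,24); WM=14

14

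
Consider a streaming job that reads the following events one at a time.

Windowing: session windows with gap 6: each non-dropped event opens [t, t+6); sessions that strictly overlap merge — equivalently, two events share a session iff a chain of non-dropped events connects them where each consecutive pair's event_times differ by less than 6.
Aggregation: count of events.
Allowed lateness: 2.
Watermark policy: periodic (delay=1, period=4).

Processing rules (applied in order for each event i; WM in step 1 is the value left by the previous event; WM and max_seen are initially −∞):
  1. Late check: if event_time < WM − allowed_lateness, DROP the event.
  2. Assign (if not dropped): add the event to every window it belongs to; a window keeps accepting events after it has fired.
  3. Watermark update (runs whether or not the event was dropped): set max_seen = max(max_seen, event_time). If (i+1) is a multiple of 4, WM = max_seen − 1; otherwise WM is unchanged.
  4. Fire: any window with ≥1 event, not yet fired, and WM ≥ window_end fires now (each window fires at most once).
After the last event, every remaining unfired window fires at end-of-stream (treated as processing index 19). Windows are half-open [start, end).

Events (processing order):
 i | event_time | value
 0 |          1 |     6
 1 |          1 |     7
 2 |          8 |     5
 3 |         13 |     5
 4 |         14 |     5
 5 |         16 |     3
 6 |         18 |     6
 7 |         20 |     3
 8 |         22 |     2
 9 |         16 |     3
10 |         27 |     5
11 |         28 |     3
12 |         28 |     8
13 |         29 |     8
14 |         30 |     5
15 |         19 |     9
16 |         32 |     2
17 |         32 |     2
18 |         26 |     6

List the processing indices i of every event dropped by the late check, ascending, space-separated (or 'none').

9 15 18

i=0 t=1 v=6: → [1,7); WM=−∞
i=1 t=1 v=7: → [1,7); WM=−∞
i=2 t=8 v=5: → [8,14); WM=−∞
i=3 t=13 v=5: → [8,19); WM=12
i=4 t=14 v=5: → [8,20); WM=12
i=5 t=16 v=3: → [8,22); WM=12
i=6 t=18 v=6: → [8,24); WM=12
i=7 t=20 v=3: → [8,26); WM=19
i=8 t=22 v=2: → [8,28); WM=19
i=9 t=16 v=3: DROP (t<19-2); WM=19
i=10 t=27 v=5: → [8,33); WM=19
i=11 t=28 v=3: → [8,34); WM=27
i=12 t=28 v=8: → [8,34); WM=27
i=13 t=29 v=8: → [8,35); WM=27
i=14 t=30 v=5: → [8,36); WM=27
i=15 t=19 v=9: DROP (t<27-2); WM=29
i=16 t=32 v=2: → [8,38); WM=29
i=17 t=32 v=2: → [8,38); WM=29
i=18 t=26 v=6: DROP (t<29-2); WM=29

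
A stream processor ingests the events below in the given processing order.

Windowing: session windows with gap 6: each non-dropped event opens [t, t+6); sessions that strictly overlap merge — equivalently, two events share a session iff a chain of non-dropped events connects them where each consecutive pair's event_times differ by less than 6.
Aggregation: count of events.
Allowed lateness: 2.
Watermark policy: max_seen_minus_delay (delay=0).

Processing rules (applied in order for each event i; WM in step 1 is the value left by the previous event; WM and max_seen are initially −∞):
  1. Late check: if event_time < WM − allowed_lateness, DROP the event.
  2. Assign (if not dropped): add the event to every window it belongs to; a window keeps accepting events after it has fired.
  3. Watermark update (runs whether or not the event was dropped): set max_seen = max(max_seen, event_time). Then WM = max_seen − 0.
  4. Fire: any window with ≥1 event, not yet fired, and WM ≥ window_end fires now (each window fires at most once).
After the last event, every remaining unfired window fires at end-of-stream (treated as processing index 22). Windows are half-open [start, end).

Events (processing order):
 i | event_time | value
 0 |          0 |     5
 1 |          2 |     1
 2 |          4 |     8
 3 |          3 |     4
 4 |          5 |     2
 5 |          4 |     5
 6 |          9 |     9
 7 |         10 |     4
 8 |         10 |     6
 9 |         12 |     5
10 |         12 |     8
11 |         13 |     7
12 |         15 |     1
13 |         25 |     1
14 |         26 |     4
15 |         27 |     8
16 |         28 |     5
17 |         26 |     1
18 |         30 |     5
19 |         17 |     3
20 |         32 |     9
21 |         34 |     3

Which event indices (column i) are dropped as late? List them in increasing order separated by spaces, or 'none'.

i=0 t=0 v=5: → [0,6); WM=0
i=1 t=2 v=1: → [0,8); WM=2
i=2 t=4 v=8: → [0,10); WM=4
i=3 t=3 v=4: → [0,10); WM=4
i=4 t=5 v=2: → [0,11); WM=5
i=5 t=4 v=5: → [0,11); WM=5
i=6 t=9 v=9: → [0,15); WM=9
i=7 t=10 v=4: → [0,16); WM=10
i=8 t=10 v=6: → [0,16); WM=10
i=9 t=12 v=5: → [0,18); WM=12
i=10 t=12 v=8: → [0,18); WM=12
i=11 t=13 v=7: → [0,19); WM=13
i=12 t=15 v=1: → [0,21); WM=15
i=13 t=25 v=1: → [25,31); WM=25
i=14 t=26 v=4: → [25,32); WM=26
i=15 t=27 v=8: → [25,33); WM=27
i=16 t=28 v=5: → [25,34); WM=28
i=17 t=26 v=1: → [25,34); WM=28
i=18 t=30 v=5: → [25,36); WM=30
i=19 t=17 v=3: DROP (t<30-2); WM=30
i=20 t=32 v=9: → [25,38); WM=32
i=21 t=34 v=3: → [25,40); WM=34

19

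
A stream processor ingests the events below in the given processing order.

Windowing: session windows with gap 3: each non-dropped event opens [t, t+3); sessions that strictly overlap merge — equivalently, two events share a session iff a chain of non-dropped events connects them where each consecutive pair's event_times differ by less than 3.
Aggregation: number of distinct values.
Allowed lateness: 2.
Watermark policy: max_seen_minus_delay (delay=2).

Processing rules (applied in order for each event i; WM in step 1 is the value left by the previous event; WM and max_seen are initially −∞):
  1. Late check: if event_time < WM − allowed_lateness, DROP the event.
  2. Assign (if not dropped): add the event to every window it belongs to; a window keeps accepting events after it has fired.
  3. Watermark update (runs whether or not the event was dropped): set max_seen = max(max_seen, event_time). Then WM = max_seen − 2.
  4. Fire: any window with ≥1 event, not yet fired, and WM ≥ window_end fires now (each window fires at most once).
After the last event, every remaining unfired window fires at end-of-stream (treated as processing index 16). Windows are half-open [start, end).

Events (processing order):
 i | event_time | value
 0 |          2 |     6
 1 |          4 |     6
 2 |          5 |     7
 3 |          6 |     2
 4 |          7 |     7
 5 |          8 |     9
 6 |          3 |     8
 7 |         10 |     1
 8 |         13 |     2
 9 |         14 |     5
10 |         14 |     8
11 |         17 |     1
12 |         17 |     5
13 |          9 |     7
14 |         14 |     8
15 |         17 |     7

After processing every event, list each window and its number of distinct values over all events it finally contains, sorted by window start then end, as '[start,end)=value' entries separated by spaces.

i=0 t=2 v=6: → [2,5); WM=0
i=1 t=4 v=6: → [2,7); WM=2
i=2 t=5 v=7: → [2,8); WM=3
i=3 t=6 v=2: → [2,9); WM=4
i=4 t=7 v=7: → [2,10); WM=5
i=5 t=8 v=9: → [2,11); WM=6
i=6 t=3 v=8: DROP (t<6-2); WM=6
i=7 t=10 v=1: → [2,13); WM=8
i=8 t=13 v=2: → [13,16); WM=11
i=9 t=14 v=5: → [13,17); WM=12
i=10 t=14 v=8: → [13,17); WM=12
i=11 t=17 v=1: → [17,20); WM=15
i=12 t=17 v=5: → [17,20); WM=15
i=13 t=9 v=7: DROP (t<15-2); WM=15
i=14 t=14 v=8: → [13,17); WM=15
i=15 t=17 v=7: → [17,20); WM=15

[2,13)=5 [13,17)=3 [17,20)=3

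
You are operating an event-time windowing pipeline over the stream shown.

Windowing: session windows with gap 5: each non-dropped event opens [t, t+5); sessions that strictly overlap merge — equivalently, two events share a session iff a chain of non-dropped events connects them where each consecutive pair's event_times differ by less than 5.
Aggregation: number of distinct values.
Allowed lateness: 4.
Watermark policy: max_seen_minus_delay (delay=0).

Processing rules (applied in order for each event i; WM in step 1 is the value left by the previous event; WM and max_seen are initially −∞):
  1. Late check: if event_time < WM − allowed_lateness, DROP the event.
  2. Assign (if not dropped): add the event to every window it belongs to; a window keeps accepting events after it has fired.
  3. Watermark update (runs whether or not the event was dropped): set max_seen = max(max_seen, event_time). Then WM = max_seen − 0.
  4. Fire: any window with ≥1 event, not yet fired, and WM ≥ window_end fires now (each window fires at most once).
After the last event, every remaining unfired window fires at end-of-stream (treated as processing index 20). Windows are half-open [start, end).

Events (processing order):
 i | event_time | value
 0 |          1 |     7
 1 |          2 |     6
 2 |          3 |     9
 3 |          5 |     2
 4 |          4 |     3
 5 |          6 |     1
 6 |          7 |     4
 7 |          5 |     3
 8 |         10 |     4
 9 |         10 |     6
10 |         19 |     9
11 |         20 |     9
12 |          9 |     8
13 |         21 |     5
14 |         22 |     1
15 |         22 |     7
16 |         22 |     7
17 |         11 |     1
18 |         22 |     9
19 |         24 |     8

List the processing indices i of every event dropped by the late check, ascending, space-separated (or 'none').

i=0 t=1 v=7: → [1,6); WM=1
i=1 t=2 v=6: → [1,7); WM=2
i=2 t=3 v=9: → [1,8); WM=3
i=3 t=5 v=2: → [1,10); WM=5
i=4 t=4 v=3: → [1,10); WM=5
i=5 t=6 v=1: → [1,11); WM=6
i=6 t=7 v=4: → [1,12); WM=7
i=7 t=5 v=3: → [1,12); WM=7
i=8 t=10 v=4: → [1,15); WM=10
i=9 t=10 v=6: → [1,15); WM=10
i=10 t=19 v=9: → [19,24); WM=19
i=11 t=20 v=9: → [19,25); WM=20
i=12 t=9 v=8: DROP (t<20-4); WM=20
i=13 t=21 v=5: → [19,26); WM=21
i=14 t=22 v=1: → [19,27); WM=22
i=15 t=22 v=7: → [19,27); WM=22
i=16 t=22 v=7: → [19,27); WM=22
i=17 t=11 v=1: DROP (t<22-4); WM=22
i=18 t=22 v=9: → [19,27); WM=22
i=19 t=24 v=8: → [19,29); WM=24

12 17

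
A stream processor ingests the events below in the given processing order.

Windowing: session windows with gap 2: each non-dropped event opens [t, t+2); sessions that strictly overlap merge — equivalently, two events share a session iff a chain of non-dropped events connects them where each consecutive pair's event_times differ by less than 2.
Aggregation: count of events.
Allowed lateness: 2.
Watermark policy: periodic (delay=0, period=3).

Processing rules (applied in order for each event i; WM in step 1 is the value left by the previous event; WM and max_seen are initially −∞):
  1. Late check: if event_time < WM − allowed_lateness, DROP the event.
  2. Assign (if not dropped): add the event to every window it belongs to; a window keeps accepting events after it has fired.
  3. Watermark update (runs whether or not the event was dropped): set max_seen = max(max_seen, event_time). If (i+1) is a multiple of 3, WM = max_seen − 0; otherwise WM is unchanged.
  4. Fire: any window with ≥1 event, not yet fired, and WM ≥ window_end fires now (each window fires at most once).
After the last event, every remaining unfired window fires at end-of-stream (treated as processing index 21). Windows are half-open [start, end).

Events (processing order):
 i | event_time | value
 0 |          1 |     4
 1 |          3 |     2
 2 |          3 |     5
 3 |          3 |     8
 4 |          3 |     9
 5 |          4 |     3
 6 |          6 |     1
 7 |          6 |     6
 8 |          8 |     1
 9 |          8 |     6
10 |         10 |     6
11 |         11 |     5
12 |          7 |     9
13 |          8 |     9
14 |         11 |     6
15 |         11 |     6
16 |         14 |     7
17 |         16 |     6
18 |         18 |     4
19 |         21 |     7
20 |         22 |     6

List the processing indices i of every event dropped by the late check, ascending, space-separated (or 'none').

i=0 t=1 v=4: → [1,3); WM=−∞
i=1 t=3 v=2: → [3,5); WM=−∞
i=2 t=3 v=5: → [3,5); WM=3
i=3 t=3 v=8: → [3,5); WM=3
i=4 t=3 v=9: → [3,5); WM=3
i=5 t=4 v=3: → [3,6); WM=4
i=6 t=6 v=1: → [6,8); WM=4
i=7 t=6 v=6: → [6,8); WM=4
i=8 t=8 v=1: → [8,10); WM=8
i=9 t=8 v=6: → [8,10); WM=8
i=10 t=10 v=6: → [10,12); WM=8
i=11 t=11 v=5: → [10,13); WM=11
i=12 t=7 v=9: DROP (t<11-2); WM=11
i=13 t=8 v=9: DROP (t<11-2); WM=11
i=14 t=11 v=6: → [10,13); WM=11
i=15 t=11 v=6: → [10,13); WM=11
i=16 t=14 v=7: → [14,16); WM=11
i=17 t=16 v=6: → [16,18); WM=16
i=18 t=18 v=4: → [18,20); WM=16
i=19 t=21 v=7: → [21,23); WM=16
i=20 t=22 v=6: → [21,24); WM=22

12 13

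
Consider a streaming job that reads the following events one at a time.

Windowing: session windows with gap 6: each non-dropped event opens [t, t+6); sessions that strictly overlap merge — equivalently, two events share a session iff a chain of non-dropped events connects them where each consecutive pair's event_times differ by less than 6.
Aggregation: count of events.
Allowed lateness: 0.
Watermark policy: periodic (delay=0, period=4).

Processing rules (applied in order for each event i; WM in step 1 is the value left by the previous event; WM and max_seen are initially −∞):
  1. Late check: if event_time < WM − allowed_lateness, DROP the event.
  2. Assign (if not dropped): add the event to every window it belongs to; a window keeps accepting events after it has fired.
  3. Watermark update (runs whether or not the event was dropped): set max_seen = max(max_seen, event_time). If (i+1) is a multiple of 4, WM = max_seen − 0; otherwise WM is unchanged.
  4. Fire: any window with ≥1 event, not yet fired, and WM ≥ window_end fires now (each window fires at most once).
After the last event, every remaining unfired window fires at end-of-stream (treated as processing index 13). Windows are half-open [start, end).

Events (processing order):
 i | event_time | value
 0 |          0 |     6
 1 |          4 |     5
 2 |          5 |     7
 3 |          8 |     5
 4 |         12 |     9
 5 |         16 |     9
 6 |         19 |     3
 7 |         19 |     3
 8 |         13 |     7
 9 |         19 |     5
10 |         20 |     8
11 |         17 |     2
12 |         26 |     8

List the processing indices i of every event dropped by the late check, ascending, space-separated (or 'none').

i=0 t=0 v=6: → [0,6); WM=−∞
i=1 t=4 v=5: → [0,10); WM=−∞
i=2 t=5 v=7: → [0,11); WM=−∞
i=3 t=8 v=5: → [0,14); WM=8
i=4 t=12 v=9: → [0,18); WM=8
i=5 t=16 v=9: → [0,22); WM=8
i=6 t=19 v=3: → [0,25); WM=8
i=7 t=19 v=3: → [0,25); WM=19
i=8 t=13 v=7: DROP (t<19-0); WM=19
i=9 t=19 v=5: → [0,25); WM=19
i=10 t=20 v=8: → [0,26); WM=19
i=11 t=17 v=2: DROP (t<19-0); WM=20
i=12 t=26 v=8: → [26,32); WM=20

8 11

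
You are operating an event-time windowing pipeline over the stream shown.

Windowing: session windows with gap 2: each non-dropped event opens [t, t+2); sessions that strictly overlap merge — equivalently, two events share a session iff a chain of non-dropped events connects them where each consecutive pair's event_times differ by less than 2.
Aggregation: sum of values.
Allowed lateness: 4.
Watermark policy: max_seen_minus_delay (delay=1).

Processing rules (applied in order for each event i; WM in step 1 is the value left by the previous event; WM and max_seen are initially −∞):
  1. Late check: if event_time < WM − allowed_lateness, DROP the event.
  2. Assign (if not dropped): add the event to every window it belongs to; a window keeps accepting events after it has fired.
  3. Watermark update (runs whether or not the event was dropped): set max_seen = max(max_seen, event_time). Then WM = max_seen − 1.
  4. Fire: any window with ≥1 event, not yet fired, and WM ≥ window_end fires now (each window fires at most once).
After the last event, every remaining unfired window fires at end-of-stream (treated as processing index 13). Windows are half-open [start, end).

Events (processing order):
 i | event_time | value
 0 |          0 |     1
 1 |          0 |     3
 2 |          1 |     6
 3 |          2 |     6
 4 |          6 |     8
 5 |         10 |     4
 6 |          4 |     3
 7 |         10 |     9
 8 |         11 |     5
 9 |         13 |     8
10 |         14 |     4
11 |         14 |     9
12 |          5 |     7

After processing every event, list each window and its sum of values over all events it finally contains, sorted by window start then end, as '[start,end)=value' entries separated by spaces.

i=0 t=0 v=1: → [0,2); WM=-1
i=1 t=0 v=3: → [0,2); WM=-1
i=2 t=1 v=6: → [0,3); WM=0
i=3 t=2 v=6: → [0,4); WM=1
i=4 t=6 v=8: → [6,8); WM=5
i=5 t=10 v=4: → [10,12); WM=9
i=6 t=4 v=3: DROP (t<9-4); WM=9
i=7 t=10 v=9: → [10,12); WM=9
i=8 t=11 v=5: → [10,13); WM=10
i=9 t=13 v=8: → [13,15); WM=12
i=10 t=14 v=4: → [13,16); WM=13
i=11 t=14 v=9: → [13,16); WM=13
i=12 t=5 v=7: DROP (t<13-4); WM=13

[0,4)=16 [6,8)=8 [10,13)=18 [13,16)=21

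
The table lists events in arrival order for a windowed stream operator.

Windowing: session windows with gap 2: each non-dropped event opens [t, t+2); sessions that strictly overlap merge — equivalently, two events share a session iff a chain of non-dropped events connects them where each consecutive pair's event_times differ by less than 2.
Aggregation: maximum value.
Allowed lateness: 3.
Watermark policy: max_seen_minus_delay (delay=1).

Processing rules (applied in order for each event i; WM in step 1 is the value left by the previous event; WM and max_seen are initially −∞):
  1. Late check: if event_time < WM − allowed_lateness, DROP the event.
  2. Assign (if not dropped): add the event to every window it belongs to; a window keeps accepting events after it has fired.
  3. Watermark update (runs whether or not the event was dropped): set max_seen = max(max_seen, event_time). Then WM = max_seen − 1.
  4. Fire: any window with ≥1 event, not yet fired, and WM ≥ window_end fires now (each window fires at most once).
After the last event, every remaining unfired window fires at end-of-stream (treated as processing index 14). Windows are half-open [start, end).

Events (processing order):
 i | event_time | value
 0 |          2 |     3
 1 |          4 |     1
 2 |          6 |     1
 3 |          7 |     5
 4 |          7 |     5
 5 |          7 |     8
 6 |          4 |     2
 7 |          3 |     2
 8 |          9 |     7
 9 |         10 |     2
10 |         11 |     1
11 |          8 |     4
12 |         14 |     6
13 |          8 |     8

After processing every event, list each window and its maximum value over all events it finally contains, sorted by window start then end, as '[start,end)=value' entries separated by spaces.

[2,6)=3 [6,13)=8 [14,16)=6

i=0 t=2 v=3: → [2,4); WM=1
i=1 t=4 v=1: → [4,6); WM=3
i=2 t=6 v=1: → [6,8); WM=5
i=3 t=7 v=5: → [6,9); WM=6
i=4 t=7 v=5: → [6,9); WM=6
i=5 t=7 v=8: → [6,9); WM=6
i=6 t=4 v=2: → [4,6); WM=6
i=7 t=3 v=2: → [2,6); WM=6
i=8 t=9 v=7: → [9,11); WM=8
i=9 t=10 v=2: → [9,12); WM=9
i=10 t=11 v=1: → [9,13); WM=10
i=11 t=8 v=4: → [6,13); WM=10
i=12 t=14 v=6: → [14,16); WM=13
i=13 t=8 v=8: DROP (t<13-3); WM=13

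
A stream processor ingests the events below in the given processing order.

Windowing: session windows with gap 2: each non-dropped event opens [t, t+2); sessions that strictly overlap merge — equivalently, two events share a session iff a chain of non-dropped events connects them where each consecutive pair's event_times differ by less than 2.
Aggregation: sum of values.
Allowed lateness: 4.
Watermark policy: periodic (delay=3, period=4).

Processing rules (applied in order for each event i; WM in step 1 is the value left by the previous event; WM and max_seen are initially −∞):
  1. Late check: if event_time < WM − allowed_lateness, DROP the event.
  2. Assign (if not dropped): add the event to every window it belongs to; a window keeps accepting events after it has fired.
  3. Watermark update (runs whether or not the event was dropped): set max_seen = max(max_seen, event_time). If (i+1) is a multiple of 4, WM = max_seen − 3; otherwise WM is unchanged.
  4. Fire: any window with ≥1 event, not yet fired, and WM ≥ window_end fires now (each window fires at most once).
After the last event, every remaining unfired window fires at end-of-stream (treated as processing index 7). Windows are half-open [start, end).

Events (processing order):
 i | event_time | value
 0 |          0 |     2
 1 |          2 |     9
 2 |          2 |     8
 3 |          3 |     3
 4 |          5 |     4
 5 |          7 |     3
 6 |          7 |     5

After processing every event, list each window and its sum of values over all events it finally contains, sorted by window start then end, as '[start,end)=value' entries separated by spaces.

i=0 t=0 v=2: → [0,2); WM=−∞
i=1 t=2 v=9: → [2,4); WM=−∞
i=2 t=2 v=8: → [2,4); WM=−∞
i=3 t=3 v=3: → [2,5); WM=0
i=4 t=5 v=4: → [5,7); WM=0
i=5 t=7 v=3: → [7,9); WM=0
i=6 t=7 v=5: → [7,9); WM=0

[0,2)=2 [2,5)=20 [5,7)=4 [7,9)=8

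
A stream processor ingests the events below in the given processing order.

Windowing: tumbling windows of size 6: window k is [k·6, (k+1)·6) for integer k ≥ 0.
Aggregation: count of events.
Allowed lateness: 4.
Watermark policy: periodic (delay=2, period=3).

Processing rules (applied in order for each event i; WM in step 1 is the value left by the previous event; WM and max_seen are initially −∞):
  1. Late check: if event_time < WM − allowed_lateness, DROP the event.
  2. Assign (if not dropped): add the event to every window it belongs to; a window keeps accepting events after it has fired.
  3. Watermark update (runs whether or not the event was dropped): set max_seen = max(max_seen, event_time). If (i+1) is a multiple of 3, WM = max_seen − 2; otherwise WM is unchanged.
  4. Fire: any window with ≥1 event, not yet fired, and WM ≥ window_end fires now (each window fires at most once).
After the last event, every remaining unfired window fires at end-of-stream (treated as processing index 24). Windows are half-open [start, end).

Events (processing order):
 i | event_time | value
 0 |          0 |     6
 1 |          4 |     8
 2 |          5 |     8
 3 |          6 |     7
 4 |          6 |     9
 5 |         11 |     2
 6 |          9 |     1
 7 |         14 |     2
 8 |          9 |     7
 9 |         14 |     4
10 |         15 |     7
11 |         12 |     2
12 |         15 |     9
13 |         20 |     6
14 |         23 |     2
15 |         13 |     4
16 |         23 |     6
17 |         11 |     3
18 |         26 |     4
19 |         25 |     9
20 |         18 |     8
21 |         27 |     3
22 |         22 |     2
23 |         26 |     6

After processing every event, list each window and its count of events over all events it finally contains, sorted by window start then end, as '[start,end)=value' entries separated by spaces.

[0,6)=3 [6,12)=5 [12,18)=5 [18,24)=5 [24,30)=4

i=0 t=0 v=6: → [0,6); WM=−∞
i=1 t=4 v=8: → [0,6); WM=−∞
i=2 t=5 v=8: → [0,6); WM=3
i=3 t=6 v=7: → [6,12); WM=3
i=4 t=6 v=9: → [6,12); WM=3
i=5 t=11 v=2: → [6,12); WM=9; [0,6) fires=3
i=6 t=9 v=1: → [6,12); WM=9
i=7 t=14 v=2: → [12,18); WM=9
i=8 t=9 v=7: → [6,12); WM=12; [6,12) fires=5
i=9 t=14 v=4: → [12,18); WM=12
i=10 t=15 v=7: → [12,18); WM=12
i=11 t=12 v=2: → [12,18); WM=13
i=12 t=15 v=9: → [12,18); WM=13
i=13 t=20 v=6: → [18,24); WM=13
i=14 t=23 v=2: → [18,24); WM=21; [12,18) fires=5
i=15 t=13 v=4: DROP (t<21-4); WM=21
i=16 t=23 v=6: → [18,24); WM=21
i=17 t=11 v=3: DROP (t<21-4); WM=21
i=18 t=26 v=4: → [24,30); WM=21
i=19 t=25 v=9: → [24,30); WM=21
i=20 t=18 v=8: → [18,24); WM=24; [18,24) fires=4
i=21 t=27 v=3: → [24,30); WM=24
i=22 t=22 v=2: → [18,24); WM=24
i=23 t=26 v=6: → [24,30); WM=25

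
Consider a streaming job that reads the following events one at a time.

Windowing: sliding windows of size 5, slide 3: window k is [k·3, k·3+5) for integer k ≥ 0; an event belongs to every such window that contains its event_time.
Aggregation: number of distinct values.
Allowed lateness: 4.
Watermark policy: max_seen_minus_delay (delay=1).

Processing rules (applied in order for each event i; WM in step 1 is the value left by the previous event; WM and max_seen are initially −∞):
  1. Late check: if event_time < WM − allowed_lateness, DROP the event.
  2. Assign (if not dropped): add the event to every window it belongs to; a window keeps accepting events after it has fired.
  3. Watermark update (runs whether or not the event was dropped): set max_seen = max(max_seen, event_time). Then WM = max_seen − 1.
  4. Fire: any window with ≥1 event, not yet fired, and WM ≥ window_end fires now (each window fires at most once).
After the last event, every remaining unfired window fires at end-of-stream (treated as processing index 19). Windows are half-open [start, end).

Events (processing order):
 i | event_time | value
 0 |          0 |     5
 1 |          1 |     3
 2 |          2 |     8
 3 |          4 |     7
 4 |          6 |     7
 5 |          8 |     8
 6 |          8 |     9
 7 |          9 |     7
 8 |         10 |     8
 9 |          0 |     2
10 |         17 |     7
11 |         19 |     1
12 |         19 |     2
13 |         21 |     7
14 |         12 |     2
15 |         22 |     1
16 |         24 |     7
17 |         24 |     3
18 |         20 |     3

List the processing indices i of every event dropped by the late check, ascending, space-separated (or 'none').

i=0 t=0 v=5: → [0,5); WM=-1
i=1 t=1 v=3: → [0,5); WM=0
i=2 t=2 v=8: → [0,5); WM=1
i=3 t=4 v=7: → [3,8),[0,5); WM=3
i=4 t=6 v=7: → [6,11),[3,8); WM=5; [0,5) fires=4
i=5 t=8 v=8: → [6,11); WM=7
i=6 t=8 v=9: → [6,11); WM=7
i=7 t=9 v=7: → [9,14),[6,11); WM=8; [3,8) fires=1
i=8 t=10 v=8: → [9,14),[6,11); WM=9
i=9 t=0 v=2: DROP (t<9-4); WM=9
i=10 t=17 v=7: → [15,20); WM=16; [6,11) fires=3 [9,14) fires=2
i=11 t=19 v=1: → [18,23),[15,20); WM=18
i=12 t=19 v=2: → [18,23),[15,20); WM=18
i=13 t=21 v=7: → [21,26),[18,23); WM=20; [15,20) fires=3
i=14 t=12 v=2: DROP (t<20-4); WM=20
i=15 t=22 v=1: → [21,26),[18,23); WM=21
i=16 t=24 v=7: → [24,29),[21,26); WM=23; [18,23) fires=3
i=17 t=24 v=3: → [24,29),[21,26); WM=23
i=18 t=20 v=3: → [18,23); WM=23

9 14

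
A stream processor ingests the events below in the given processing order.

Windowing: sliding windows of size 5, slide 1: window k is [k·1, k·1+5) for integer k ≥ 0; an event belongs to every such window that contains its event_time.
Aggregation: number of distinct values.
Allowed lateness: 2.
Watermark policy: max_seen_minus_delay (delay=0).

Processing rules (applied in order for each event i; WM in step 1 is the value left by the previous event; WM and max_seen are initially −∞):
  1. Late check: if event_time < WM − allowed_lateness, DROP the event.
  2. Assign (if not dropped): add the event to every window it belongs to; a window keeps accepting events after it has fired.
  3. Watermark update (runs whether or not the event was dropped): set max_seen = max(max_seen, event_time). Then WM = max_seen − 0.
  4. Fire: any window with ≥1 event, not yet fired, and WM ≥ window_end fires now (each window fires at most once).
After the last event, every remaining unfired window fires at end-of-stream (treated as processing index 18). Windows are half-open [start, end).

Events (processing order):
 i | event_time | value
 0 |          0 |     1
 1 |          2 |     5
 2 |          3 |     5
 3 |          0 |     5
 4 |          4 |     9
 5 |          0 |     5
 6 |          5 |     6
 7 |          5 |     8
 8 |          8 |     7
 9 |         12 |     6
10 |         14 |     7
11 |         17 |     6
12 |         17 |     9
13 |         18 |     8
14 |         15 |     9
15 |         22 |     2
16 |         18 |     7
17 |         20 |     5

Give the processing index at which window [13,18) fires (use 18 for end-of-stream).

13

i=0 t=0 v=1: → [0,5); WM=0
i=1 t=2 v=5: → [2,7),[1,6),[0,5); WM=2
i=2 t=3 v=5: → [3,8),[2,7),[1,6),[0,5); WM=3
i=3 t=0 v=5: DROP (t<3-2); WM=3
i=4 t=4 v=9: → [4,9),[3,8),[2,7),[1,6),[0,5); WM=4
i=5 t=0 v=5: DROP (t<4-2); WM=4
i=6 t=5 v=6: → [5,10),[4,9),[3,8),[2,7),[1,6); WM=5; [0,5) fires=3
i=7 t=5 v=8: → [5,10),[4,9),[3,8),[2,7),[1,6); WM=5
i=8 t=8 v=7: → [8,13),[7,12),[6,11),[5,10),[4,9); WM=8; [1,6) fires=4 [2,7) fires=4 [3,8) fires=4
i=9 t=12 v=6: → [12,17),[11,16),[10,15),[9,14),[8,13); WM=12; [4,9) fires=4 [5,10) fires=3 [6,11) fires=1 [7,12) fires=1
i=10 t=14 v=7: → [14,19),[13,18),[12,17),[11,16),[10,15); WM=14; [8,13) fires=2 [9,14) fires=1
i=11 t=17 v=6: → [17,22),[16,21),[15,20),[14,19),[13,18); WM=17; [10,15) fires=2 [11,16) fires=2 [12,17) fires=2
i=12 t=17 v=9: → [17,22),[16,21),[15,20),[14,19),[13,18); WM=17
i=13 t=18 v=8: → [18,23),[17,22),[16,21),[15,20),[14,19); WM=18; [13,18) fires=3
i=14 t=15 v=9: DROP (t<18-2); WM=18
i=15 t=22 v=2: → [22,27),[21,26),[20,25),[19,24),[18,23); WM=22; [14,19) fires=4 [15,20) fires=3 [16,21) fires=3 [17,22) fires=3
i=16 t=18 v=7: DROP (t<22-2); WM=22
i=17 t=20 v=5: → [20,25),[19,24),[18,23),[17,22),[16,21); WM=22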